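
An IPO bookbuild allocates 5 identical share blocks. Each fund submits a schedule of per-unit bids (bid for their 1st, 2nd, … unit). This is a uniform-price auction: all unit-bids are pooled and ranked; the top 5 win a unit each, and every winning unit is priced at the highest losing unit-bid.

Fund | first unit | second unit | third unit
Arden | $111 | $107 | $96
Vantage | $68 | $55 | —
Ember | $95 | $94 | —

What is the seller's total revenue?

Pooled unit-bids ranked (top 5): 111 (Arden-1), 107 (Arden-2), 96 (Arden-3), 95 (Ember-1), 94 (Ember-2)
First bid not allocated: $68.
Allocation: Arden 3, Ember 2. Every unit priced at $68.
Revenue = 5 × 68 = $340.

Total revenue: $340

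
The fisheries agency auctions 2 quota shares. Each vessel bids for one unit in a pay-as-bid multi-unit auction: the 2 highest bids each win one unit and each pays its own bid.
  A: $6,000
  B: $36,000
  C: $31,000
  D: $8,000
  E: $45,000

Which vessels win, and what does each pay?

E $45,000, B $36,000

Bids ranked high→low: 45,000 (E), 36,000 (B), 31,000 (C), 8,000 (D), …
Winners (2 units): E, B.
Each winner pays its own bid: E $45,000, B $36,000.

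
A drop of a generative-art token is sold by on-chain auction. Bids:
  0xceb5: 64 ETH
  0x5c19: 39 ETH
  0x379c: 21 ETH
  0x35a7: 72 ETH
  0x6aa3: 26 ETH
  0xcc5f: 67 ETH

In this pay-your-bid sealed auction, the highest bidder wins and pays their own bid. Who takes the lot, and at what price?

Pay-your-bid sealed auction: the highest bidder wins and pays their own bid.
Sorting bids: 72 (0x35a7) > 67 (0xcc5f) > 64 (0xceb5) > 39 (0x5c19) > 26 (0x6aa3) > 21 (0x379c)
0x35a7 is highest → pays own bid, 72 ETH.

0x35a7 pays 72 ETH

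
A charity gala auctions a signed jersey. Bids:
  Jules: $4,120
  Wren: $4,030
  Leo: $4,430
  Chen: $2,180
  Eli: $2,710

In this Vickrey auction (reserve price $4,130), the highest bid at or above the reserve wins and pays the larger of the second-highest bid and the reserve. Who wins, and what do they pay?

Vickrey auction (reserve price $4,130): the highest bid at or above the reserve wins and pays the larger of the second-highest bid and the reserve.
Bids ranked: 4,430 (Leo) > 4,120 (Jules) > 4,030 (Wren) > 2,710 (Eli) > 2,180 (Chen)
Highest eligible bid: Leo at $4,430.
max(second-highest $4,120, reserve $4,130) = $4,130.

Leo pays $4,130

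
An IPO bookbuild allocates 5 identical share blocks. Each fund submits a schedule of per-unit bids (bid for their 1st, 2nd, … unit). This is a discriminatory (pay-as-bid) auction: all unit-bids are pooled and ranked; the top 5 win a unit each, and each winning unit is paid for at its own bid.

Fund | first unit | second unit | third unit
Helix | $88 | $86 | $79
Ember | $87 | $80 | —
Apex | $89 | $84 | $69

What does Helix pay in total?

All unit-bids, highest first — top 5: 89 (Apex-1), 88 (Helix-1), 87 (Ember-1), 86 (Helix-2), 84 (Apex-2)
Next rejected bid: $80 (not a price — pay-as-bid).
Helix's winning unit-bids: 88 + 86 = $174.

Helix pays $174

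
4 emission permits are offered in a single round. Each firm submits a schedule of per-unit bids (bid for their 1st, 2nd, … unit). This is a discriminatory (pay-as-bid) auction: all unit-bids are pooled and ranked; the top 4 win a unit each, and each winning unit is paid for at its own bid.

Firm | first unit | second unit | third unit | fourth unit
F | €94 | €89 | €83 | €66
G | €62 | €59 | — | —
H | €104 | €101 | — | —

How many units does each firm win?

F 2, H 2

Pooled unit-bids ranked (top 4): 104 (H-1), 101 (H-2), 94 (F-1), 89 (F-2)
Next rejected bid: €83 (not a price — pay-as-bid).
Allocation: F 2, H 2.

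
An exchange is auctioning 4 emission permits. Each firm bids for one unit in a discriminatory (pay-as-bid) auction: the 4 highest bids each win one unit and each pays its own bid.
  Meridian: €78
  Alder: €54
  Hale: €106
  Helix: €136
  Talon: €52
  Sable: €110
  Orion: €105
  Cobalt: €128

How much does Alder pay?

Bids ranked high→low: 136 (Helix), 128 (Cobalt), 110 (Sable), 106 (Hale), 105 (Orion), 78 (Meridian), …
Top 4: Helix, Cobalt, Sable, Hale.
Alder does not win → €0.

Alder pays €0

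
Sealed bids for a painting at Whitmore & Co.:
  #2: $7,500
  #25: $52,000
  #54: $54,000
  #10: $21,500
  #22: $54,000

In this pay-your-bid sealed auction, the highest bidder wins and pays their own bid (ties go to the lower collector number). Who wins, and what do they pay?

Pay-your-bid sealed auction: the highest bidder wins and pays their own bid.
Bids ranked: 54,000 (#22) > 54,000 (#54) > 52,000 (#25) > 21,500 (#10) > 7,500 (#2)
Tie at $54,000 → #22 wins by tie-break.
First-price: #22 pays what they bid, $54,000.

#22 pays $54,000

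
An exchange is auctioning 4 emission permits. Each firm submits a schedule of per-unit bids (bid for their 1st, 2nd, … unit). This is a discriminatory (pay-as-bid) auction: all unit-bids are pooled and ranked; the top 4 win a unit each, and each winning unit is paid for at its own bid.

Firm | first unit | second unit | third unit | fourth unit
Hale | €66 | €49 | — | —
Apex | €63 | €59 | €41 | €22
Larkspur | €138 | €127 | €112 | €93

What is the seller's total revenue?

Pooled unit-bids ranked (top 4): 138 (Larkspur-1), 127 (Larkspur-2), 112 (Larkspur-3), 93 (Larkspur-4)
Next rejected bid: €66 (not a price — pay-as-bid).
Each winning unit pays its own bid.
Revenue = 138 + 127 + 112 + 93 = €470.

Total revenue: €470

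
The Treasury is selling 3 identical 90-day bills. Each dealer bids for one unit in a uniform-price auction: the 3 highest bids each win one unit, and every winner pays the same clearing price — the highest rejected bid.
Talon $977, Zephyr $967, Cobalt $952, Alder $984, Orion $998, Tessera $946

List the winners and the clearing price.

Ordering the bids: 998 (Orion), 984 (Alder), 977 (Talon), 967 (Zephyr), 952 (Cobalt), …
The 3 highest are Orion, Alder, Talon.
Clearing price = highest rejected bid = $967.

Orion, Alder, Talon; each pays $967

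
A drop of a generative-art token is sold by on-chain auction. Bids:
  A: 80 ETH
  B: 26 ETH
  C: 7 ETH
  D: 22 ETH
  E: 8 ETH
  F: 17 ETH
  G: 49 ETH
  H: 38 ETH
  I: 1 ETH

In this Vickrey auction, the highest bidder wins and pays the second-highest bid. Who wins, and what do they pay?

A pays 49 ETH

Bids ranked: 80 (A) > 49 (G) > 38 (H) > 26 (B) > 22 (D) > 17 (F) > …
Second-price: A pays G's bid of 49 ETH.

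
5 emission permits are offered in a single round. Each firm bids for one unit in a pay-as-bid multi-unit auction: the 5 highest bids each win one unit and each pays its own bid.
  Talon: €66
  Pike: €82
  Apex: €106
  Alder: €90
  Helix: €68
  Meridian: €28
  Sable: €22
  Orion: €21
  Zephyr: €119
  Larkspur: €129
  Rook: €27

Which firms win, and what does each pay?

Sorting: 129 (Larkspur), 119 (Zephyr), 106 (Apex), 90 (Alder), 82 (Pike), 68 (Helix), 66 (Talon), …
The 5 highest are Larkspur, Zephyr, Apex, Alder, Pike.
Each winner pays its own bid: Larkspur €129, Zephyr €119, Apex €106, Alder €90, Pike €82.

Larkspur €129, Zephyr €119, Apex €106, Alder €90, Pike €82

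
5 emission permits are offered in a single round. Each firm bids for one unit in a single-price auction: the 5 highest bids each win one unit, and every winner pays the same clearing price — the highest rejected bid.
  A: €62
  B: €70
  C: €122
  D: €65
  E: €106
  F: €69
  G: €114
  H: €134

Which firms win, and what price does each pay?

H, C, G, E, B; each pays €69

Ordering the bids: 134 (H), 122 (C), 114 (G), 106 (E), 70 (B), 69 (F), 65 (D), …
The 5 highest are H, C, G, E, B.
Highest unsuccessful bid: €69 → clearing price.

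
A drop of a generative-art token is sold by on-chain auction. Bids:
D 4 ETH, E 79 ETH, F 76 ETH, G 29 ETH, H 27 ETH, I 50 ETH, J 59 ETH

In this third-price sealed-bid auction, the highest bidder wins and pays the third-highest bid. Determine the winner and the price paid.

Sorting bids: 79 (E) > 76 (F) > 59 (J) > 50 (I) > 29 (G) > 27 (H) > …
E is highest; pays the third-highest bid, 59 ETH.

E pays 59 ETH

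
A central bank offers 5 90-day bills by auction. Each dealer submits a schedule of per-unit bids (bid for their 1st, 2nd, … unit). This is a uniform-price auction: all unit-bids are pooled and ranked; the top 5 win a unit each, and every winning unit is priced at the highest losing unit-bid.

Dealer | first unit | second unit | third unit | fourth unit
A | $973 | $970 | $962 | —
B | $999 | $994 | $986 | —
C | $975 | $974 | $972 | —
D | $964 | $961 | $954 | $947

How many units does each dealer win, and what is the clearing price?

Pooled unit-bids ranked (top 5): 999 (B-1), 994 (B-2), 986 (B-3), 975 (C-1), 974 (C-2)
First bid not allocated: $973.
Allocation: B 3, C 2.

B 3, C 2; clearing price $973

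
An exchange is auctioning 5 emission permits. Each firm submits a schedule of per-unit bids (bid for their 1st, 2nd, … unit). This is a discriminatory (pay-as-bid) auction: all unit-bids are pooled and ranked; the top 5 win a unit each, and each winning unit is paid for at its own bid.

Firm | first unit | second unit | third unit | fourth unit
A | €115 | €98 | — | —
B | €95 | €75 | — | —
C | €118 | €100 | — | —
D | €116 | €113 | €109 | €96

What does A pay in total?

Pooled unit-bids ranked (top 5): 118 (C-1), 116 (D-1), 115 (A-1), 113 (D-2), 109 (D-3)
Next rejected bid: €100 (not a price — pay-as-bid).
A's winning unit-bids: 115 = €115.

A pays €115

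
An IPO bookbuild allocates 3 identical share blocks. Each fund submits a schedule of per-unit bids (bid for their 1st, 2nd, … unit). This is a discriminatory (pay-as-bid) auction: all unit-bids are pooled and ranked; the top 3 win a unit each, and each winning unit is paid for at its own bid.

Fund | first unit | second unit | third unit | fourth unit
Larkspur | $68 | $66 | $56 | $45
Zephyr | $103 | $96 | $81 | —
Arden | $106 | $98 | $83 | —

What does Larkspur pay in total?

Larkspur pays $0

All unit-bids, highest first — top 3: 106 (Arden-1), 103 (Zephyr-1), 98 (Arden-2)
Next rejected bid: $96 (not a price — pay-as-bid).
Larkspur wins no units.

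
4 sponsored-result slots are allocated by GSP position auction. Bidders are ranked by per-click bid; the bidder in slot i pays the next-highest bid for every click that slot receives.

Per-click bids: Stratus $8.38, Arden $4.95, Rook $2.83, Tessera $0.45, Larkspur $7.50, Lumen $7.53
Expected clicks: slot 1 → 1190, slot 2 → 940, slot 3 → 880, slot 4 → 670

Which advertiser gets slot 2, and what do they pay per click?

Lumen; $7.50 per click

Sorting advertisers: $8.38 (Stratus) > $7.53 (Lumen) > $7.50 (Larkspur) > $4.95 (Arden) > $2.83 (Rook) > …
Slot 2 goes to the second-ranked bidder, Lumen, who pays the next bid down: $7.50/click.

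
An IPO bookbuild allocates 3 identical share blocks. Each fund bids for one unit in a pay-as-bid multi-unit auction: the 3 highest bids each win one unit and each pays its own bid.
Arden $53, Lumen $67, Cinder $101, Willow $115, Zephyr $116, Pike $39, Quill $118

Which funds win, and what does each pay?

Ordering the bids: 118 (Quill), 116 (Zephyr), 115 (Willow), 101 (Cinder), 67 (Lumen), …
Winners (3 units): Quill, Zephyr, Willow.
Each winner pays its own bid: Quill $118, Zephyr $116, Willow $115.

Quill $118, Zephyr $116, Willow $115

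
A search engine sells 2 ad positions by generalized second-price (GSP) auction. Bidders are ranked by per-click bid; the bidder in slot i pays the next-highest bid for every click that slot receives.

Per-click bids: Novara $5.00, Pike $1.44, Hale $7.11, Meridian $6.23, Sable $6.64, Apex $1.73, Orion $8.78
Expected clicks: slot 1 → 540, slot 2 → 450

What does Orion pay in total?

Orion pays $3839.40

Sorting advertisers: $8.78 (Orion) > $7.11 (Hale) > $6.64 (Sable) > …
Orion holds slot 1 → pays next bid $7.11 × 540 clicks = $3839.40.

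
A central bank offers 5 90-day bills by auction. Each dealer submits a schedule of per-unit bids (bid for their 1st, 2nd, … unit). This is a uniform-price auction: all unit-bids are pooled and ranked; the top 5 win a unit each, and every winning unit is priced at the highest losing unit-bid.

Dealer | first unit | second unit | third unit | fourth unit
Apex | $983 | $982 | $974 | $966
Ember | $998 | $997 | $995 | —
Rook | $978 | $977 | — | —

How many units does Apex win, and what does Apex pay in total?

All unit-bids, highest first — top 5: 998 (Ember-1), 997 (Ember-2), 995 (Ember-3), 983 (Apex-1), 982 (Apex-2)
The (k+1)-th unit-bid is $978.
Apex wins 2 unit(s) at $978 each.

Apex: 2 units, pays $1,956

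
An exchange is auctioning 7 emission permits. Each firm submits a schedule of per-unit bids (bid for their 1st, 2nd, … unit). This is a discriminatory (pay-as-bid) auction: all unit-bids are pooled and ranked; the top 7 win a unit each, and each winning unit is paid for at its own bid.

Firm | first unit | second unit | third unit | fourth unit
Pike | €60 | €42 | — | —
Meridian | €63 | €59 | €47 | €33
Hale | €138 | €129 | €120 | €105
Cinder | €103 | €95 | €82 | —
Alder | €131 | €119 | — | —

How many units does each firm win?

Alder 2, Cinder 1, Hale 4

Pooled unit-bids ranked (top 7): 138 (Hale-1), 131 (Alder-1), 129 (Hale-2), 120 (Hale-3), 119 (Alder-2), 105 (Hale-4), 103 (Cinder-1)
Next rejected bid: €95 (not a price — pay-as-bid).
Allocation: Alder 2, Cinder 1, Hale 4.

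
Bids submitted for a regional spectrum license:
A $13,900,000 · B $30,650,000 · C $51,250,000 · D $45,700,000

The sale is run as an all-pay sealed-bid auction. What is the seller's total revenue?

Total revenue: $141,500,000

Rule: the highest bidder wins the item, but every bidder pays their own bid.
Bids ranked: 51,250,000 (C) > 45,700,000 (D) > 30,650,000 (B) > 13,900,000 (A)
C wins with the top bid; all bids are sunk regardless.
Every bidder forfeits their bid regardless of winning.
Revenue = 13,900,000 + 30,650,000 + 51,250,000 + 45,700,000 = $141,500,000.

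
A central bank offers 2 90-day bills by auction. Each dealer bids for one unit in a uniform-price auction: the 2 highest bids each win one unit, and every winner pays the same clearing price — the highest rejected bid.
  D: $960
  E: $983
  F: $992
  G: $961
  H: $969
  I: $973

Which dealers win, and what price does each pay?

Sorting: 992 (F), 983 (E), 973 (I), 969 (H), …
Winners (2 units): F, E.
Clearing price = highest rejected bid = $973.

F, E; each pays $973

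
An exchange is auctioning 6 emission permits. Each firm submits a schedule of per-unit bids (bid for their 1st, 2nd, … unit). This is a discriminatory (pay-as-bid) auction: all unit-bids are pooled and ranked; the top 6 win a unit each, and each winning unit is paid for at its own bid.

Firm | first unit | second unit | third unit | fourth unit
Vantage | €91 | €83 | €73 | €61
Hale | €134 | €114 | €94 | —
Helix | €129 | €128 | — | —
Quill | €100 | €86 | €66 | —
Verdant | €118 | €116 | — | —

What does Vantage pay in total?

Pooled unit-bids ranked (top 6): 134 (Hale-1), 129 (Helix-1), 128 (Helix-2), 118 (Verdant-1), 116 (Verdant-2), 114 (Hale-2)
Next rejected bid: €100 (not a price — pay-as-bid).
Vantage wins no units.

Vantage pays €0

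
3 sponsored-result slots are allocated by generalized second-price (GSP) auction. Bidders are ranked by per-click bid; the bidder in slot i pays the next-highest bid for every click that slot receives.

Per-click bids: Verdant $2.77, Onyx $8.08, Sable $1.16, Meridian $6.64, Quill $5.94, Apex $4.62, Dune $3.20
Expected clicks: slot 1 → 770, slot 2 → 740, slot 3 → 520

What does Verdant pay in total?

Verdant pays $0.00

Sorting advertisers: $8.08 (Onyx) > $6.64 (Meridian) > $5.94 (Quill) > $4.62 (Apex) > …
Verdant ranks below slot 3 → no slot, pays nothing.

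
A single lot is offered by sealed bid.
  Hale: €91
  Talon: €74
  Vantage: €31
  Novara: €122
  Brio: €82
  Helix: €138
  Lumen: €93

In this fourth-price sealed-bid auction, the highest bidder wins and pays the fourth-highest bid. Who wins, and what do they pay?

Bids in order: 138 (Helix) > 122 (Novara) > 93 (Lumen) > 91 (Hale) > 82 (Brio) > 74 (Talon) > …
Helix is highest; pays the fourth-highest bid, €91.

Helix pays €91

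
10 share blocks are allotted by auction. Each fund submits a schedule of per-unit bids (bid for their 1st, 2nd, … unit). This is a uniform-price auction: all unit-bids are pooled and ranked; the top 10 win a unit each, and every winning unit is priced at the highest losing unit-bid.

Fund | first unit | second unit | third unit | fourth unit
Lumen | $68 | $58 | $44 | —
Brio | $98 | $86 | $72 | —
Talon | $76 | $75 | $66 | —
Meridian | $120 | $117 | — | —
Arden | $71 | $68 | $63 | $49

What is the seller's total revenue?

Pooled unit-bids ranked (top 10): 120 (Meridian-1), 117 (Meridian-2), 98 (Brio-1), 86 (Brio-2), 76 (Talon-1), 75 (Talon-2), 72 (Brio-3), 71 (Arden-1), 68 (Lumen-1), 68 (Arden-2)
The (k+1)-th unit-bid is $66.
Allocation: Arden 2, Brio 3, Lumen 1, Meridian 2, Talon 2. Every unit priced at $66.
Revenue = 10 × 66 = $660.

Total revenue: $660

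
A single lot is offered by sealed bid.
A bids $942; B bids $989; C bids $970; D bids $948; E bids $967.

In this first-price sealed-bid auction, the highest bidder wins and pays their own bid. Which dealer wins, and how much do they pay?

B pays $989

Bids ranked: 989 (B) > 970 (C) > 967 (E) > 948 (D) > 942 (A)
B is highest → pays own bid, $989.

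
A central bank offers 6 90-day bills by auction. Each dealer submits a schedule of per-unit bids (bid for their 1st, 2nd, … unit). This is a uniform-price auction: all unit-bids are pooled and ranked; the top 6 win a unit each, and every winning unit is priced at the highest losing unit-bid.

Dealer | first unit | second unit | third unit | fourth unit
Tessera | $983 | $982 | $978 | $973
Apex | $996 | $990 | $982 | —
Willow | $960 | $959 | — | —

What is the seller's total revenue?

Pooled unit-bids ranked (top 6): 996 (Apex-1), 990 (Apex-2), 983 (Tessera-1), 982 (Tessera-2), 982 (Apex-3), 978 (Tessera-3)
Highest rejected unit-bid = $973.
Allocation: Apex 3, Tessera 3. Every unit priced at $973.
Revenue = 6 × 973 = $5,838.

Total revenue: $5,838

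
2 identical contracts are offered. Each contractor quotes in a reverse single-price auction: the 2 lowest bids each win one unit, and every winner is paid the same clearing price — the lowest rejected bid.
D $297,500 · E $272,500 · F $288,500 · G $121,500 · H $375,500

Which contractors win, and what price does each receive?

G, E; each is paid $288,500

Bids ranked low→high: 121,500 (G), 272,500 (E), 288,500 (F), 297,500 (D), …
Lowest 2: G, E.
Clearing price = lowest rejected bid = $288,500.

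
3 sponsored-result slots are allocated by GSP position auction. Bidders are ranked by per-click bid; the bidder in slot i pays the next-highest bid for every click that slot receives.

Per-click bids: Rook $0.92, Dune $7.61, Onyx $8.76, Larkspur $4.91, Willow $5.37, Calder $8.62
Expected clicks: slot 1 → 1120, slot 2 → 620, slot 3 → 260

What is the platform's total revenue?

Total revenue: $15768.80

Ranked by bid: $8.76 (Onyx) > $8.62 (Calder) > $7.61 (Dune) > $5.37 (Willow) > …
Slot 1: Onyx pays $8.62 × 1120 = $9654.40
Slot 2: Calder pays $7.61 × 620 = $4718.20
Slot 3: Dune pays $5.37 × 260 = $1396.20
Total = $15768.80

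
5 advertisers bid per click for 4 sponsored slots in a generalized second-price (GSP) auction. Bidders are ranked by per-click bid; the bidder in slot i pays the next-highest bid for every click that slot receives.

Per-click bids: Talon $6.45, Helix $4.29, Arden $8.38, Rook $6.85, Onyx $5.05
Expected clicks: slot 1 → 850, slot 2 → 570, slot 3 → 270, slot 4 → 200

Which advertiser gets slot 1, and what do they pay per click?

Per-click bids in order: $8.38 (Arden) > $6.85 (Rook) > $6.45 (Talon) > $5.05 (Onyx) > $4.29 (Helix)
Slot 1 goes to the first-ranked bidder, Arden, who pays the next bid down: $6.85/click.

Arden; $6.85 per click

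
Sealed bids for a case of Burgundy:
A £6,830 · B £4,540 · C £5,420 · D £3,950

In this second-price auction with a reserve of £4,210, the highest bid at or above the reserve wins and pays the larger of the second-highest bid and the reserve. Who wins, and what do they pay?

A pays £5,420

Second-price auction with a reserve of £4,210: the highest bid at or above the reserve wins and pays the larger of the second-highest bid and the reserve.
Bids in order: 6,830 (A) > 5,420 (C) > 4,540 (B) > 3,950 (D)
A has the top bid at or above the reserve (£6,830).
max(second-highest £5,420, reserve £4,210) = £5,420; the reserve does not bind.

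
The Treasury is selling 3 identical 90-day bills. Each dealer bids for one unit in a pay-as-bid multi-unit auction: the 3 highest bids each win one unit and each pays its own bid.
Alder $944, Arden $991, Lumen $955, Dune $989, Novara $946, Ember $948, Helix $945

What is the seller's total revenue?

Total revenue: $2,935

Sorting: 991 (Arden), 989 (Dune), 955 (Lumen), 948 (Ember), 946 (Novara), …
Winners (3 units): Arden, Dune, Lumen.
Total revenue = 991 + 989 + 955 = $2,935.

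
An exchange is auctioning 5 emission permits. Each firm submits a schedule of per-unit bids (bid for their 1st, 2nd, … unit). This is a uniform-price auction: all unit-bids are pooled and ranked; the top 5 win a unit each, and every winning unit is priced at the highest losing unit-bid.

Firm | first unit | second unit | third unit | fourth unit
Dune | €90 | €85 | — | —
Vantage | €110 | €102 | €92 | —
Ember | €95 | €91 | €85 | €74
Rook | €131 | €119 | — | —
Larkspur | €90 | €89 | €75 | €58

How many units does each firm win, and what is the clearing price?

Ember 1, Rook 2, Vantage 2; clearing price €92

All unit-bids, highest first — top 5: 131 (Rook-1), 119 (Rook-2), 110 (Vantage-1), 102 (Vantage-2), 95 (Ember-1)
First bid not allocated: €92.
Allocation: Ember 1, Rook 2, Vantage 2.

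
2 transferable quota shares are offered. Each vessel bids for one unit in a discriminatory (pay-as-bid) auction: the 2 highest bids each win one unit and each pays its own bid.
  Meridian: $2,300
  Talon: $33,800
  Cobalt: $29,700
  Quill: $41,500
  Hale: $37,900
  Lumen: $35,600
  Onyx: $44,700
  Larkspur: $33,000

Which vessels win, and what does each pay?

Ordering the bids: 44,700 (Onyx), 41,500 (Quill), 37,900 (Hale), 35,600 (Lumen), …
The 2 highest are Onyx, Quill.
Each winner pays its own bid: Onyx $44,700, Quill $41,500.

Onyx $44,700, Quill $41,500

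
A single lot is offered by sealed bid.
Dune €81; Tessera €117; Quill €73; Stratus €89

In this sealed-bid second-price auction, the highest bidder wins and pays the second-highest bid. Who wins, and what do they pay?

Tessera pays €89

Sorting bids: 117 (Tessera) > 89 (Stratus) > 81 (Dune) > 73 (Quill)
Tessera is highest; pays the second-highest bid, €89.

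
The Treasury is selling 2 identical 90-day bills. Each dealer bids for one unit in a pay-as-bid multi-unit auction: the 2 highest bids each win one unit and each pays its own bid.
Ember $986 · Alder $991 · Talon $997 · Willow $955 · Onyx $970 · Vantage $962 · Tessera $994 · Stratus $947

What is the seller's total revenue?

Total revenue: $1,991

Ordering the bids: 997 (Talon), 994 (Tessera), 991 (Alder), 986 (Ember), …
The 2 highest are Talon, Tessera.
Total revenue = 997 + 994 = $1,991.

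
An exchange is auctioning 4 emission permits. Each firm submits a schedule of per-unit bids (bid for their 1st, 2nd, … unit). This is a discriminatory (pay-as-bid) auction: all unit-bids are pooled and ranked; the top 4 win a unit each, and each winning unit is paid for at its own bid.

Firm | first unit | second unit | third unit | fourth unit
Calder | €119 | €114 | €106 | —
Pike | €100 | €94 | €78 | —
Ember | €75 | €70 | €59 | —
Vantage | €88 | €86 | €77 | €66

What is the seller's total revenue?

Total revenue: €439

Merging the schedules and taking the best 4: 119 (Calder-1), 114 (Calder-2), 106 (Calder-3), 100 (Pike-1)
Next rejected bid: €94 (not a price — pay-as-bid).
Each winning unit pays its own bid.
Revenue = 119 + 114 + 106 + 100 = €439.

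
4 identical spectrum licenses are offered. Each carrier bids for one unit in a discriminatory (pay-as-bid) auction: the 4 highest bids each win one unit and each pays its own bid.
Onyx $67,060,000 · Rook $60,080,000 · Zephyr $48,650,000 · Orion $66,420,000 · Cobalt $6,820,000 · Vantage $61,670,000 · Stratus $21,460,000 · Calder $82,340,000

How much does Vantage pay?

Vantage pays $61,670,000

Bids ranked high→low: 82,340,000 (Calder), 67,060,000 (Onyx), 66,420,000 (Orion), 61,670,000 (Vantage), 60,080,000 (Rook), 48,650,000 (Zephyr), …
The 4 highest are Calder, Onyx, Orion, Vantage.
Vantage wins → own bid $61,670,000.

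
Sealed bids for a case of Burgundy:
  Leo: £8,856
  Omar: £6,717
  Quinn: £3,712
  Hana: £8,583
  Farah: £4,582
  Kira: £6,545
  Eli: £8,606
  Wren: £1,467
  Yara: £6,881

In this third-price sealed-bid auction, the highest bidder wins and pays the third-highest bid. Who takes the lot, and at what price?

Leo pays £8,583

Third-price sealed-bid auction: the highest bidder wins and pays the third-highest bid.
Bids ranked: 8,856 (Leo) > 8,606 (Eli) > 8,583 (Hana) > 6,881 (Yara) > 6,717 (Omar) > 6,545 (Kira) > …
Leo wins; payment is bid #3 in the ranking = £8,583.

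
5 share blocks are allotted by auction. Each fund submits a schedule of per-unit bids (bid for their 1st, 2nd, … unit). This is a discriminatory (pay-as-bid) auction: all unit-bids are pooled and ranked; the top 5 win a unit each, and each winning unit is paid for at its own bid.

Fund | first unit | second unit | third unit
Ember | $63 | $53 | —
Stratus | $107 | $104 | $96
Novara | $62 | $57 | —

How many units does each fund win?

Ember 1, Novara 1, Stratus 3

Pooled unit-bids ranked (top 5): 107 (Stratus-1), 104 (Stratus-2), 96 (Stratus-3), 63 (Ember-1), 62 (Novara-1)
Next rejected bid: $57 (not a price — pay-as-bid).
Allocation: Ember 1, Novara 1, Stratus 3.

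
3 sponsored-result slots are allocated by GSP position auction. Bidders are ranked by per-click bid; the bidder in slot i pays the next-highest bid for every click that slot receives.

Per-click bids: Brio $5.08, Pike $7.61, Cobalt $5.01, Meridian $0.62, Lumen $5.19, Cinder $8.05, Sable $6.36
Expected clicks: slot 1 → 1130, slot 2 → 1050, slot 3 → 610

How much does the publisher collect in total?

Total revenue: $18443.20

Per-click bids in order: $8.05 (Cinder) > $7.61 (Pike) > $6.36 (Sable) > $5.19 (Lumen) > …
Slot 1: Cinder pays $7.61 × 1130 = $8599.30
Slot 2: Pike pays $6.36 × 1050 = $6678.00
Slot 3: Sable pays $5.19 × 610 = $3165.90
Total = $18443.20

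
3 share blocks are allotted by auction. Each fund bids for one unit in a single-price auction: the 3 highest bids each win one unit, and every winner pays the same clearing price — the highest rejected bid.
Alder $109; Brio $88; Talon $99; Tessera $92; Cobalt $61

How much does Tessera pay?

Bids ranked high→low: 109 (Alder), 99 (Talon), 92 (Tessera), 88 (Brio), 61 (Cobalt)
Top 3: Alder, Talon, Tessera.
Highest unsuccessful bid: $88 → clearing price.
Tessera wins → pays $88.

Tessera pays $88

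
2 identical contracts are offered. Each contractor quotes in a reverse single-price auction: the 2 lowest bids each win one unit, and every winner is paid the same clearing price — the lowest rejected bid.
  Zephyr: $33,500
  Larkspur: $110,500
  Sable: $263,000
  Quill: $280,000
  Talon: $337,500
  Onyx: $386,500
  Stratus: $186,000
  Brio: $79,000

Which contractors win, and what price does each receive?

Sorting: 33,500 (Zephyr), 79,000 (Brio), 110,500 (Larkspur), 186,000 (Stratus), …
Lowest 2: Zephyr, Brio.
Lowest unsuccessful bid: $110,500 → clearing price.

Zephyr, Brio; each is paid $110,500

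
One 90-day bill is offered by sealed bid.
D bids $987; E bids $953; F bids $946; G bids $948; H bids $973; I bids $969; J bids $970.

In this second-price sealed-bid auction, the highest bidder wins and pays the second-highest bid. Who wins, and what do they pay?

Second-price sealed-bid auction: the highest bidder wins and pays the second-highest bid.
Bids ranked: 987 (D) > 973 (H) > 970 (J) > 969 (I) > 953 (E) > 948 (G) > …
D is highest; pays the second-highest bid, $973.

D pays $973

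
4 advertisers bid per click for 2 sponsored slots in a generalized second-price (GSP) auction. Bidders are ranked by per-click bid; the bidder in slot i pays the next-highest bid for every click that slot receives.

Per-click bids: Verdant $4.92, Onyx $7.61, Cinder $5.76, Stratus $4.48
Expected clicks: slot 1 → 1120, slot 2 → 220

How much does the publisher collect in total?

Per-click bids in order: $7.61 (Onyx) > $5.76 (Cinder) > $4.92 (Verdant) > …
Slot 1: Onyx pays $5.76 × 1120 = $6451.20
Slot 2: Cinder pays $4.92 × 220 = $1082.40
Total = $7533.60

Total revenue: $7533.60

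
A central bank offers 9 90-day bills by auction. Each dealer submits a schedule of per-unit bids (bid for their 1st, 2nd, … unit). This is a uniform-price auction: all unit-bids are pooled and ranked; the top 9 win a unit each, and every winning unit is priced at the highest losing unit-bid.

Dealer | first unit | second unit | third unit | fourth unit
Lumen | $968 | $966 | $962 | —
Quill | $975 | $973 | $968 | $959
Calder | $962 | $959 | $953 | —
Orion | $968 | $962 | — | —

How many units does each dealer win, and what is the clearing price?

Calder 1, Lumen 3, Orion 2, Quill 3; clearing price $959

Merging the schedules and taking the best 9: 975 (Quill-1), 973 (Quill-2), 968 (Lumen-1), 968 (Quill-3), 968 (Orion-1), 966 (Lumen-2), 962 (Lumen-3), 962 (Calder-1), 962 (Orion-2)
First bid not allocated: $959.
Allocation: Calder 1, Lumen 3, Orion 2, Quill 3.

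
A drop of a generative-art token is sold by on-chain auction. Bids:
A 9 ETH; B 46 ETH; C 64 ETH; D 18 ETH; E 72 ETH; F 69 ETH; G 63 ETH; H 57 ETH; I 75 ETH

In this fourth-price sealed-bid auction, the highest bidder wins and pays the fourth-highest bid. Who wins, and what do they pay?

Sorting bids: 75 (I) > 72 (E) > 69 (F) > 64 (C) > 63 (G) > 57 (H) > …
I is highest; pays the fourth-highest bid, 64 ETH.

I pays 64 ETH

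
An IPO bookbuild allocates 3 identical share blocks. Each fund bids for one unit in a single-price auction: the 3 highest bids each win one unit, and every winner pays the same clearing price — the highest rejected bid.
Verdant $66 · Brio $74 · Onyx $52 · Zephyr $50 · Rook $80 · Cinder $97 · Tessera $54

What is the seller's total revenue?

Total revenue: $198

Ordering the bids: 97 (Cinder), 80 (Rook), 74 (Brio), 66 (Verdant), 54 (Tessera), …
Winners (3 units): Cinder, Rook, Brio.
Clearing price = highest rejected bid = $66.
Total revenue = 3 × $66 = $198.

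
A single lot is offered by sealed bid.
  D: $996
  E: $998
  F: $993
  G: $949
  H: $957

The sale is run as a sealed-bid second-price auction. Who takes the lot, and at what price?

Rule: the highest bidder wins and pays the second-highest bid.
Bids in order: 998 (E) > 996 (D) > 993 (F) > 957 (H) > 949 (G)
Second-price: E pays D's bid of $996.

E pays $996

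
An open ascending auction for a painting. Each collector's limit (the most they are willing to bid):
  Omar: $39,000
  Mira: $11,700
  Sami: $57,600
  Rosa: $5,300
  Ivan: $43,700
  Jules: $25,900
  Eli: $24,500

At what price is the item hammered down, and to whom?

Rule: the price rises until one bidder remains; the winner pays the price at which the last rival dropped out.
Sorting limits: 57,600 (Sami) > 43,700 (Ivan) > 39,000 (Omar) > 25,900 (Jules) > 24,500 (Eli) > 11,700 (Mira) > …
Once the price passes $43,700, only Sami is left; the hammer falls at Ivan's limit of $43,700.

Sami wins at $43,700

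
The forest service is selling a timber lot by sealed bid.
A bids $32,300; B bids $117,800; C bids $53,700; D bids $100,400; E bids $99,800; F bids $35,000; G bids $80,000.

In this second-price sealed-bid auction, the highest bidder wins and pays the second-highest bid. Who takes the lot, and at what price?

B pays $100,400

Rule: the highest bidder wins and pays the second-highest bid.
Bids in order: 117,800 (B) > 100,400 (D) > 99,800 (E) > 80,000 (G) > 53,700 (C) > 35,000 (F) > …
Second-price: B pays D's bid of $100,400.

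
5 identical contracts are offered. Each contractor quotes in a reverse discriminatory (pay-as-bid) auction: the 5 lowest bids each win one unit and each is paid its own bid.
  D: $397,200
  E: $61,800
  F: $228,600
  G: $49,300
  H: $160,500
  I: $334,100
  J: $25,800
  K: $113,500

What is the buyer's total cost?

Sorting: 25,800 (J), 49,300 (G), 61,800 (E), 113,500 (K), 160,500 (H), 228,600 (F), 334,100 (I), …
The 5 lowest are J, G, E, K, H.
Total cost = 25,800 + 49,300 + 61,800 + 113,500 + 160,500 = $410,900.

Total cost: $410,900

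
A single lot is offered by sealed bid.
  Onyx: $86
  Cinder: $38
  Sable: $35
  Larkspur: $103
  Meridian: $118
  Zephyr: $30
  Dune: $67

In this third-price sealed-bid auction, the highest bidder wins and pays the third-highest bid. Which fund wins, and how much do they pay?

Meridian pays $86

Bids ranked: 118 (Meridian) > 103 (Larkspur) > 86 (Onyx) > 67 (Dune) > 38 (Cinder) > 35 (Sable) > …
Meridian is highest; pays the third-highest bid, $86.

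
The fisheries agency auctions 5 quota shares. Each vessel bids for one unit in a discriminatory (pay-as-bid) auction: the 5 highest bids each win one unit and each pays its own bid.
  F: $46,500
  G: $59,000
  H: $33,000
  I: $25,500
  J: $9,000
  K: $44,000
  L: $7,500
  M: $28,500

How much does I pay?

I pays $0

Bids ranked high→low: 59,000 (G), 46,500 (F), 44,000 (K), 33,000 (H), 28,500 (M), 25,500 (I), 9,000 (J), …
The 5 highest are G, F, K, H, M.
I does not win → $0.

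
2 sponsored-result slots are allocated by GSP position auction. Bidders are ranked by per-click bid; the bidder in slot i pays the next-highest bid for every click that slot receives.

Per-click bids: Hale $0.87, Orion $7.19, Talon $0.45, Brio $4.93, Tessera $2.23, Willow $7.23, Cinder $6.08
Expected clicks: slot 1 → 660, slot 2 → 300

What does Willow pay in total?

Per-click bids in order: $7.23 (Willow) > $7.19 (Orion) > $6.08 (Cinder) > …
Willow holds slot 1 → pays next bid $7.19 × 660 clicks = $4745.40.

Willow pays $4745.40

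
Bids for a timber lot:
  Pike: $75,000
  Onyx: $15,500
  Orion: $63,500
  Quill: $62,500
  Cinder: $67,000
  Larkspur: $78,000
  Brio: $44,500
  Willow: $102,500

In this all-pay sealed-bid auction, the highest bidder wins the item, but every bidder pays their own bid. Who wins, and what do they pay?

Rule: the highest bidder wins the item, but every bidder pays their own bid.
Sorting bids: 102,500 (Willow) > 78,000 (Larkspur) > 75,000 (Pike) > 67,000 (Cinder) > 63,500 (Orion) > 62,500 (Quill) > …
Willow is highest and takes the item; every bidder forfeits their bid.

Willow pays $102,500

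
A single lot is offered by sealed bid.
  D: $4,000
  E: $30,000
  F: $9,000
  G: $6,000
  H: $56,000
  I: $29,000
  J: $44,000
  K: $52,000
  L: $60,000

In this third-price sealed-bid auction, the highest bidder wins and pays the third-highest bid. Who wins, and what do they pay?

Rule: the highest bidder wins and pays the third-highest bid.
Sorting bids: 60,000 (L) > 56,000 (H) > 52,000 (K) > 44,000 (J) > 30,000 (E) > 29,000 (I) > …
L wins; payment is bid #3 in the ranking = $52,000.

L pays $52,000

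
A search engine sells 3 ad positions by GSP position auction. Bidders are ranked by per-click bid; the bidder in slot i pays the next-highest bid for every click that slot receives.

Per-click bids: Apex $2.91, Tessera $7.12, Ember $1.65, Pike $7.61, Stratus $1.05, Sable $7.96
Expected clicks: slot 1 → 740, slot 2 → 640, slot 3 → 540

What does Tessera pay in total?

Tessera pays $1571.40

Sorting advertisers: $7.96 (Sable) > $7.61 (Pike) > $7.12 (Tessera) > $2.91 (Apex) > …
Tessera holds slot 3 → pays next bid $2.91 × 540 clicks = $1571.40.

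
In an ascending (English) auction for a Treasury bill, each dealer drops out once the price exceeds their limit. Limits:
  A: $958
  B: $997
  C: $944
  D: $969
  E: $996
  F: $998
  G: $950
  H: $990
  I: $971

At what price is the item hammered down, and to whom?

Limits in order: 998 (F) > 997 (B) > 996 (E) > 990 (H) > 971 (I) > 969 (D) > …
Once the price passes $997, only F is left; the hammer falls at B's limit of $997.

F wins at $997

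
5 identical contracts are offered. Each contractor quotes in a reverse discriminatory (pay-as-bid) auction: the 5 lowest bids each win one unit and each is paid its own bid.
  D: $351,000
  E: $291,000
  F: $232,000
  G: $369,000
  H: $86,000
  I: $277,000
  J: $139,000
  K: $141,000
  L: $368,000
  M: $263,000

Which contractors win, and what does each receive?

Sorting: 86,000 (H), 139,000 (J), 141,000 (K), 232,000 (F), 263,000 (M), 277,000 (I), 291,000 (E), …
Winners (5 units): H, J, K, F, M.
Each winner is paid its own bid: H $86,000, J $139,000, K $141,000, F $232,000, M $263,000.

H $86,000, J $139,000, K $141,000, F $232,000, M $263,000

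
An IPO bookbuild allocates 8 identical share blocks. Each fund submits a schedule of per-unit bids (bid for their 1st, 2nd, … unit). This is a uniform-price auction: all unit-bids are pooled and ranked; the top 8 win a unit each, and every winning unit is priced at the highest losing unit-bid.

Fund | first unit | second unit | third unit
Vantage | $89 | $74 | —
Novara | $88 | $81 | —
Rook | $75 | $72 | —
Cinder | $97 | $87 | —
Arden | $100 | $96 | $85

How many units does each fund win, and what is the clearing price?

Arden 3, Cinder 2, Novara 2, Vantage 1; clearing price $75

Pooled unit-bids ranked (top 8): 100 (Arden-1), 97 (Cinder-1), 96 (Arden-2), 89 (Vantage-1), 88 (Novara-1), 87 (Cinder-2), 85 (Arden-3), 81 (Novara-2)
Highest rejected unit-bid = $75.
Allocation: Arden 3, Cinder 2, Novara 2, Vantage 1.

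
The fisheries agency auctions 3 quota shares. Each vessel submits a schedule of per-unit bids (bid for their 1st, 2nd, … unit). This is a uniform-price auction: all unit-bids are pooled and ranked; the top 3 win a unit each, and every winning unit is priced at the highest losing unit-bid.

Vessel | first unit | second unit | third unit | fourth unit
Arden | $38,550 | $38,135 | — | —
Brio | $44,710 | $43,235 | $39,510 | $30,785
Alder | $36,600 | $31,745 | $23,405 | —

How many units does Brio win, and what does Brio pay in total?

Brio: 3 units, pays $115,650

Merging the schedules and taking the best 3: 44,710 (Brio-1), 43,235 (Brio-2), 39,510 (Brio-3)
First bid not allocated: $38,550.
Brio wins 3 unit(s) at $38,550 each.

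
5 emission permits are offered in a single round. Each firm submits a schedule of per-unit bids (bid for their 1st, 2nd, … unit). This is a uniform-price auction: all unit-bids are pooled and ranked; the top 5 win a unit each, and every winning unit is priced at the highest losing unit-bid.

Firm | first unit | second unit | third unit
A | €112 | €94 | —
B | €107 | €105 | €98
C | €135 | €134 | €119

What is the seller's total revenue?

Total revenue: €525

All unit-bids, highest first — top 5: 135 (C-1), 134 (C-2), 119 (C-3), 112 (A-1), 107 (B-1)
Highest rejected unit-bid = €105.
Allocation: A 1, B 1, C 3. Every unit priced at €105.
Revenue = 5 × 105 = €525.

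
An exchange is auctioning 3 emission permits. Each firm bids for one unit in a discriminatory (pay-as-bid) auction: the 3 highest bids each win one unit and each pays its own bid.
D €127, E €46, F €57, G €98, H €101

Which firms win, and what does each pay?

D €127, H €101, G €98

Bids ranked high→low: 127 (D), 101 (H), 98 (G), 57 (F), 46 (E)
Winners (3 units): D, H, G.
Each winner pays its own bid: D €127, H €101, G €98.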